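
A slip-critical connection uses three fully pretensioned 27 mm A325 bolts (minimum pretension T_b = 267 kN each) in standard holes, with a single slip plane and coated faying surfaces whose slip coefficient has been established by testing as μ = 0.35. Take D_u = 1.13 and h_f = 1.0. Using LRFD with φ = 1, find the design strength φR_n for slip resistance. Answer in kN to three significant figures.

R_n = μ · D_u · h_f · T_b · n_s · n_b = 0.35 × 1.13 × 1.0 × 267 × 1 × 3 = 316.8 kN.
Design strength φR_n = 1 × 316.8 = 317 kN.

317 kN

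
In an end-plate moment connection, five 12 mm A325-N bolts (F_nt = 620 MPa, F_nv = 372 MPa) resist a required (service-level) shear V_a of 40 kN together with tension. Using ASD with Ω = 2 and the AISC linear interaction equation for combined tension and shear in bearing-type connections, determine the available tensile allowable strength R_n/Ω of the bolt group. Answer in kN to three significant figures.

161 kN

A_b = π·12²/4 = 113.1 mm²; f_rv = 40 × 1000 / (5 × 113.1) = 70.74 MPa.
F'_nt = 1.3 F_nt − (Ω F_nt / F_nv) f_rv = 1.3·620 − (2·620/372)·70.74 = 570.2 MPa, capped at F_nt → F'_nt = 570.2 MPa.
R_n = F'_nt · A_b · n = 570.2 × 113.1 × 5 / 1000 = 322.4 kN.
Allowable strength R_n/Ω = 322.4 / 2 = 161 kN.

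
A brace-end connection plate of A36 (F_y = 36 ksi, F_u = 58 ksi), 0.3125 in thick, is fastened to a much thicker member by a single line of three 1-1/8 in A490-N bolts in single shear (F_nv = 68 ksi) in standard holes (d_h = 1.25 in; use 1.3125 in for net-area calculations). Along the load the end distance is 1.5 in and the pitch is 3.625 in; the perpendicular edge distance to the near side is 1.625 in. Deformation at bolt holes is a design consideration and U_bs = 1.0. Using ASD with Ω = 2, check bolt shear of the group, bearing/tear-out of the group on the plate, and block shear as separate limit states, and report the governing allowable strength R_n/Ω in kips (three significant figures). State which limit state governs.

38.3 kips (block shear governs)

Bolt shear: A_b = π·1.125²/4 = 0.994 in²; R_n = 68 × 0.994 × 3 × 1 = 202.8 kips → 202.8 / 2 = 101 kips.
Bearing: edge l_c = 0.875, r_n = 19.03 kips; interior l_c = 2.375, r_n = 48.94 kips; R_n = 19.03 + 2·48.94 = 116.9 kips → 58.5 kips.
Block shear: A_gv = 2.734, A_nv = 1.709, A_nt = 0.3027 in²; R_n = min(0.6F_uA_nv, 0.6F_yA_gv) + U_bs·F_u·A_nt = 76.62 kips → 38.3 kips.
Block shear governs: 38.3 kips.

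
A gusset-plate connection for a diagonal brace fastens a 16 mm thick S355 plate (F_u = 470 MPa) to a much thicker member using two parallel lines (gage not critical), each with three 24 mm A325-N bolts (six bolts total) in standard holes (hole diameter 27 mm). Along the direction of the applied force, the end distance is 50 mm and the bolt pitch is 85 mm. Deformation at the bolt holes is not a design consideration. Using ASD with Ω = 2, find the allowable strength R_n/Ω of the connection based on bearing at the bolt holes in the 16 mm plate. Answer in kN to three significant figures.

1490 kN

Per bolt r_n = 1.5 l_c t F_u ≤ 3.0 d t F_u; upper limit = 3.0 × 24 × 16 × 470 / 1000 = 541.4 kN.
Edge bolt: l_c = 50 − 27/2 = 36.5 mm → 1.5 × 36.5 × 16 × 470 / 1000 = 411.7 → r_n = 411.7 kN.
Interior bolts: l_c = 85 − 27 = 58 mm → 1.5 × 58 × 16 × 470 / 1000 = 654.2 → r_n = 541.4 kN.
R_n = 2 × 411.7 + 4 × 541.4 = 2989 kN.
Allowable strength R_n/Ω = 2989 / 2 = 1490 kN.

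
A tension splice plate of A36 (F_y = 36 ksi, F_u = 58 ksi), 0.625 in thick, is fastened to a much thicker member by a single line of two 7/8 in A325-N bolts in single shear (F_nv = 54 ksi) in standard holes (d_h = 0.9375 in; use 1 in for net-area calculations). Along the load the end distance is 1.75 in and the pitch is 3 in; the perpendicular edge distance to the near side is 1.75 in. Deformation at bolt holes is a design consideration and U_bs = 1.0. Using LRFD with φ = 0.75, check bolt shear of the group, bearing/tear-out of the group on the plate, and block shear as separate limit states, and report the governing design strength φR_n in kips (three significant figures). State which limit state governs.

48.7 kips (bolt shear governs)

Bolt shear: A_b = π·0.875²/4 = 0.6013 in²; R_n = 54 × 0.6013 × 2 × 1 = 64.94 kips → 0.75 × 64.94 = 48.7 kips.
Bearing: edge l_c = 1.281, r_n = 55.73 kips; interior l_c = 2.062, r_n = 76.12 kips; R_n = 55.73 + 1·76.12 = 131.9 kips → 98.9 kips.
Block shear: A_gv = 2.969, A_nv = 2.031, A_nt = 0.7812 in²; R_n = min(0.6F_uA_nv, 0.6F_yA_gv) + U_bs·F_u·A_nt = 109.4 kips → 82.1 kips.
Bolt shear governs: 48.7 kips.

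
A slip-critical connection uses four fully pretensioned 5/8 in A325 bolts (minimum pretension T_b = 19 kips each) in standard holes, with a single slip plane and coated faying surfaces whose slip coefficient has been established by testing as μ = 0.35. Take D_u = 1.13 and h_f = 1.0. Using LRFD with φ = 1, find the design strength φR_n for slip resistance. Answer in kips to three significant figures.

30.1 kips

R_n = μ · D_u · h_f · T_b · n_s · n_b = 0.35 × 1.13 × 1.0 × 19 × 1 × 4 = 30.06 kips.
Design strength φR_n = 1 × 30.06 = 30.1 kips.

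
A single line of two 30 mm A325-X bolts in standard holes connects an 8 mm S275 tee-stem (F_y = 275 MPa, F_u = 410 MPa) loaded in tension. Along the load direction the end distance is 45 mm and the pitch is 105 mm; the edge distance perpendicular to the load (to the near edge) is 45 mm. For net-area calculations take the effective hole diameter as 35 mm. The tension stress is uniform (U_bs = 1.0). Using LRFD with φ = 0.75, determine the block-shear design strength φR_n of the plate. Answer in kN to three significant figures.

Shear plane L_v = 45 + 1·105 = 150 mm; A_gv = 150 × 8 = 1200 mm².
A_nv = (150 − 1.5·35) × 8 = 780 mm².
A_nt = (45 − 0.5·35) × 8 = 220 mm².
0.6 F_u A_nv = 191.9 kN; 0.6 F_y A_gv = 198 kN → shear rupture governs the shear term.
R_n = 191.9 + 1.0 × 410 × 220 / 1000 = 282.1 kN.
Design strength φR_n = 0.75 × 282.1 = 212 kN.

212 kN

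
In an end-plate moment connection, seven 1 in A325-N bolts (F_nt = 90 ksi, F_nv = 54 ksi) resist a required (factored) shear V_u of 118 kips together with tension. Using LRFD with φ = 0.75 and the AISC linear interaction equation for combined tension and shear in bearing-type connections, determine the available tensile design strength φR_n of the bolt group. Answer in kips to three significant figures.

286 kips

A_b = π·1²/4 = 0.7854 in²; f_rv = 118 / (7 × 0.7854) = 21.46 ksi.
F'_nt = 1.3 F_nt − (F_nt / φF_nv) f_rv = 1.3·90 − (90/(0.75·54))·21.46 = 69.3 ksi, capped at F_nt → F'_nt = 69.3 ksi.
R_n = F'_nt · A_b · n = 69.3 × 0.7854 × 7 = 381 kips.
Design strength φR_n = 0.75 × 381 = 286 kips.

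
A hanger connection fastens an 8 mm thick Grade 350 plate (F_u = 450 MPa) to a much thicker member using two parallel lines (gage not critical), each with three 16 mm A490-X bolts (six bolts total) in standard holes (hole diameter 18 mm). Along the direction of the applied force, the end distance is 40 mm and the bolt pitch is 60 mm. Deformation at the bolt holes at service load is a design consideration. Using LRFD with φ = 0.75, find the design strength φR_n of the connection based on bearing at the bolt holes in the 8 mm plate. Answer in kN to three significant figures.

Per bolt r_n = 1.2 l_c t F_u ≤ 2.4 d t F_u; upper limit = 2.4 × 16 × 8 × 450 / 1000 = 138.2 kN.
Edge bolt: l_c = 40 − 18/2 = 31 mm → 1.2 × 31 × 8 × 450 / 1000 = 133.9 → r_n = 133.9 kN.
Interior bolts: l_c = 60 − 18 = 42 mm → 1.2 × 42 × 8 × 450 / 1000 = 181.4 → r_n = 138.2 kN.
R_n = 2 × 133.9 + 4 × 138.2 = 820.8 kN.
Design strength φR_n = 0.75 × 820.8 = 616 kN.

616 kN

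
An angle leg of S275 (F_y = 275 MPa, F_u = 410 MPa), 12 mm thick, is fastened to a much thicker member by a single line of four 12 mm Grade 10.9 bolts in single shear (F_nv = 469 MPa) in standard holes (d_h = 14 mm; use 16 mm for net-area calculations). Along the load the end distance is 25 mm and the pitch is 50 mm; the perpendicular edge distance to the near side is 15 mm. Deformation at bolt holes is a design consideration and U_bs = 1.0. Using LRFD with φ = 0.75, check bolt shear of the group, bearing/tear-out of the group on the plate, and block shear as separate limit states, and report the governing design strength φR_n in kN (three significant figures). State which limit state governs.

Bolt shear: A_b = π·12²/4 = 113.1 mm²; R_n = 469 × 113.1 × 4 × 1 / 1000 = 212.2 kN → 0.75 × 212.2 = 159 kN.
Bearing: edge l_c = 18, r_n = 106.3 kN; interior l_c = 36, r_n = 141.7 kN; R_n = 106.3 + 3·141.7 = 531.4 kN → 399 kN.
Block shear: A_gv = 2100, A_nv = 1428, A_nt = 84 mm²; R_n = min(0.6F_uA_nv, 0.6F_yA_gv) + U_bs·F_u·A_nt = 380.9 kN → 286 kN.
Bolt shear governs: 159 kN.

159 kN (bolt shear governs)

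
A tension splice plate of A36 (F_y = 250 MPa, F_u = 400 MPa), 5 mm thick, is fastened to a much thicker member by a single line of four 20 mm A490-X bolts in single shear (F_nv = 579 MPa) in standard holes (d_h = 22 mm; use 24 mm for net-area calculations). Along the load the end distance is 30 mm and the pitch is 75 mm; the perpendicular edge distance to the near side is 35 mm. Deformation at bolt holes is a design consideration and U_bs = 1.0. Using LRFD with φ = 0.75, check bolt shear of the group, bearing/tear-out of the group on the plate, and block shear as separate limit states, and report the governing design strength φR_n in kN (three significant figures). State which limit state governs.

Bolt shear: A_b = π·20²/4 = 314.2 mm²; R_n = 579 × 314.2 × 4 × 1 / 1000 = 727.6 kN → 0.75 × 727.6 = 546 kN.
Bearing: edge l_c = 19, r_n = 45.6 kN; interior l_c = 53, r_n = 96 kN; R_n = 45.6 + 3·96 = 333.6 kN → 250 kN.
Block shear: A_gv = 1275, A_nv = 855, A_nt = 115 mm²; R_n = min(0.6F_uA_nv, 0.6F_yA_gv) + U_bs·F_u·A_nt = 237.2 kN → 178 kN.
Block shear governs: 178 kN.

178 kN (block shear governs)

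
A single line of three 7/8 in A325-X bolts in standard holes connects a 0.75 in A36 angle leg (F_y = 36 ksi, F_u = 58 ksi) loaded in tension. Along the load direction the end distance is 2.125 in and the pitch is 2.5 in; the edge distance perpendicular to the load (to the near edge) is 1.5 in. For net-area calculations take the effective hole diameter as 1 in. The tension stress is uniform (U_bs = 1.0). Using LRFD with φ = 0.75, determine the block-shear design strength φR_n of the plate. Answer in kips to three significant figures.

Shear plane L_v = 2.125 + 2·2.5 = 7.125 in; A_gv = 7.125 × 0.75 = 5.344 in².
A_nv = (7.125 − 2.5·1) × 0.75 = 3.469 in².
A_nt = (1.5 − 0.5·1) × 0.75 = 0.75 in².
0.6 F_u A_nv = 120.7 kips; 0.6 F_y A_gv = 115.4 kips → shear yielding governs the shear term.
R_n = 115.4 + 1.0 × 58 × 0.75 = 158.9 kips.
Design strength φR_n = 0.75 × 158.9 = 119 kips.

119 kips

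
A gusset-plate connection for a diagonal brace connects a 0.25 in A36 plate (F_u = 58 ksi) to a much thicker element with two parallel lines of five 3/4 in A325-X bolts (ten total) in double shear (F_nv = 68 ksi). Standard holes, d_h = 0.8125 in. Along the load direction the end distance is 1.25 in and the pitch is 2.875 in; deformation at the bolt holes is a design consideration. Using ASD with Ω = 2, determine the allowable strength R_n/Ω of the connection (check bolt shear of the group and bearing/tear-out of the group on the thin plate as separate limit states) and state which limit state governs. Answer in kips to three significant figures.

Bolt shear: A_b = π·0.75²/4 = 0.4418 in²; R_n = 68 × 0.4418 × 10 × 2 = 600.8 kips → 600.8 / 2 = 300 kips.
Bearing (1.2 l_c t F_u ≤ 2.4 d t F_u): upper limit = 2.4·0.75·0.25·58 = 26.1 kips.
  Edge l_c = 1.25 − 0.8125/2 = 0.8438 → r_n = 14.68 kips; interior l_c = 2.875 − 0.8125 = 2.062 → r_n = 26.1 kips.
  R_n,bearing = 2·14.68 + 8·26.1 = 238.2 kips → 238.2 / 2 = 119 kips.
Bearing governs: 119 kips.

119 kips (bearing governs)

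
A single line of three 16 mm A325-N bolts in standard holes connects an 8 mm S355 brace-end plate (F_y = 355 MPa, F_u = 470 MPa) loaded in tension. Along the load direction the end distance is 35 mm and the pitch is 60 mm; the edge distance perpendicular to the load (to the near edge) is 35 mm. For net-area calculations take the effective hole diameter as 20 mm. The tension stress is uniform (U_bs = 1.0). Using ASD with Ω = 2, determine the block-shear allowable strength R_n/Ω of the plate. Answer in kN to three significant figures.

Shear plane L_v = 35 + 2·60 = 155 mm; A_gv = 155 × 8 = 1240 mm².
A_nv = (155 − 2.5·20) × 8 = 840 mm².
A_nt = (35 − 0.5·20) × 8 = 200 mm².
0.6 F_u A_nv = 236.9 kN; 0.6 F_y A_gv = 264.1 kN → shear rupture governs the shear term.
R_n = 236.9 + 1.0 × 470 × 200 / 1000 = 330.9 kN.
Allowable strength R_n/Ω = 330.9 / 2 = 165 kN.

165 kN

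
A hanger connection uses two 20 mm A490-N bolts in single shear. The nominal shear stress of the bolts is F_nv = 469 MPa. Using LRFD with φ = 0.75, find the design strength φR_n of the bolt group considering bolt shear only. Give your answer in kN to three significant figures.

A_b = π × 20² / 4 = 314.2 mm².
R_n = F_nv · A_b · n · n_s = 469 × 314.2 × 2 × 1 / 1000 = 294.7 kN.
Design strength φR_n = 0.75 × 294.7 = 221 kN.

221 kN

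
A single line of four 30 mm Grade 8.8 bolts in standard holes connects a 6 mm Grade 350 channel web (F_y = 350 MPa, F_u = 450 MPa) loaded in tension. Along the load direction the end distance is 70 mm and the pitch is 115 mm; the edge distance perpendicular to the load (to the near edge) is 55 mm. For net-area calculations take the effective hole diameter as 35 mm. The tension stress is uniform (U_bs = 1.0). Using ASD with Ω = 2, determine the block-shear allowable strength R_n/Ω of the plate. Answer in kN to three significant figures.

288 kN

Shear plane L_v = 70 + 3·115 = 415 mm; A_gv = 415 × 6 = 2490 mm².
A_nv = (415 − 3.5·35) × 6 = 1755 mm².
A_nt = (55 − 0.5·35) × 6 = 225 mm².
0.6 F_u A_nv = 473.9 kN; 0.6 F_y A_gv = 522.9 kN → shear rupture governs the shear term.
R_n = 473.9 + 1.0 × 450 × 225 / 1000 = 575.1 kN.
Allowable strength R_n/Ω = 575.1 / 2 = 288 kN.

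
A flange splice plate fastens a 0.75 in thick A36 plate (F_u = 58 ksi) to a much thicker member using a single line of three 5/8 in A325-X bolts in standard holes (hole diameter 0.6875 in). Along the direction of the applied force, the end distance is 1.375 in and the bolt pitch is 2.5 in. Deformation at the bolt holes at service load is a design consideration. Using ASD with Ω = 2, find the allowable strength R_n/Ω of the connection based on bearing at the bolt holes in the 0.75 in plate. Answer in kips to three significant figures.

Per bolt r_n = 1.2 l_c t F_u ≤ 2.4 d t F_u; upper limit = 2.4 × 0.625 × 0.75 × 58 = 65.25 kips.
Edge bolt: l_c = 1.375 − 0.6875/2 = 1.031 in → 1.2 × 1.031 × 0.75 × 58 = 53.83 → r_n = 53.83 kips.
Interior bolts: l_c = 2.5 − 0.6875 = 1.812 in → 1.2 × 1.812 × 0.75 × 58 = 94.61 → r_n = 65.25 kips.
R_n = 1 × 53.83 + 2 × 65.25 = 184.3 kips.
Allowable strength R_n/Ω = 184.3 / 2 = 92.2 kips.

92.2 kips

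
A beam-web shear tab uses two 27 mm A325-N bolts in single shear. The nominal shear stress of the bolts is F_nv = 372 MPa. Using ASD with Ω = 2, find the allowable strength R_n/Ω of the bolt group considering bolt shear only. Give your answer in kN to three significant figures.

A_b = π × 27² / 4 = 572.6 mm².
R_n = F_nv · A_b · n · n_s = 372 × 572.6 × 2 × 1 / 1000 = 426 kN.
Allowable strength R_n/Ω = 426 / 2 = 213 kN.

213 kN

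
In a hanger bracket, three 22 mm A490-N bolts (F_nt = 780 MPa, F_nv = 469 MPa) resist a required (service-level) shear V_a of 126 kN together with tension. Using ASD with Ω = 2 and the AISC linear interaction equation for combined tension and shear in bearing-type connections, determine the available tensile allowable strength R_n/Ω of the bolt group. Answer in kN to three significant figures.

A_b = π·22²/4 = 380.1 mm²; f_rv = 126 × 1000 / (3 × 380.1) = 110.5 MPa.
F'_nt = 1.3 F_nt − (Ω F_nt / F_nv) f_rv = 1.3·780 − (2·780/469)·110.5 = 646.5 MPa, capped at F_nt → F'_nt = 646.5 MPa.
R_n = F'_nt · A_b · n = 646.5 × 380.1 × 3 / 1000 = 737.3 kN.
Allowable strength R_n/Ω = 737.3 / 2 = 369 kN.

369 kN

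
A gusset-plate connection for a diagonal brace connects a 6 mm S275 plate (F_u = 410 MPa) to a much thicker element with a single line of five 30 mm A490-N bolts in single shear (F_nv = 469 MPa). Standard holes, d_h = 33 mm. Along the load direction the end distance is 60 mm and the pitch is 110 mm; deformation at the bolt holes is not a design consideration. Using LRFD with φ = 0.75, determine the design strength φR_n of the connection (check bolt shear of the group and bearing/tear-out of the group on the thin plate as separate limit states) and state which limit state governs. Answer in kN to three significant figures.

785 kN (bearing governs)

Bolt shear: A_b = π·30²/4 = 706.9 mm²; R_n = 469 × 706.9 × 5 × 1 / 1000 = 1658 kN → 0.75 × 1658 = 1240 kN.
Bearing (1.5 l_c t F_u ≤ 3.0 d t F_u): upper limit = 3.0·30·6·410 / 1000 = 221.4 kN.
  Edge l_c = 60 − 33/2 = 43.5 → r_n = 160.5 kN; interior l_c = 110 − 33 = 77 → r_n = 221.4 kN.
  R_n,bearing = 1·160.5 + 4·221.4 = 1046 kN → 0.75 × 1046 = 785 kN.
Bearing governs: 785 kN.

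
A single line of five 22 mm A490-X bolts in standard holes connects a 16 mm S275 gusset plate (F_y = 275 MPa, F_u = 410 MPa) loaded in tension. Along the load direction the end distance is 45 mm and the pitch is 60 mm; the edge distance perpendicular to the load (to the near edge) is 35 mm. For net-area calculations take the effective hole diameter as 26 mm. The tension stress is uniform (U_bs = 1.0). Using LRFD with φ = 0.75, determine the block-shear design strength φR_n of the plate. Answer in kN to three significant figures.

604 kN

Shear plane L_v = 45 + 4·60 = 285 mm; A_gv = 285 × 16 = 4560 mm².
A_nv = (285 − 4.5·26) × 16 = 2688 mm².
A_nt = (35 − 0.5·26) × 16 = 352 mm².
0.6 F_u A_nv = 661.2 kN; 0.6 F_y A_gv = 752.4 kN → shear rupture governs the shear term.
R_n = 661.2 + 1.0 × 410 × 352 / 1000 = 805.6 kN.
Design strength φR_n = 0.75 × 805.6 = 604 kN.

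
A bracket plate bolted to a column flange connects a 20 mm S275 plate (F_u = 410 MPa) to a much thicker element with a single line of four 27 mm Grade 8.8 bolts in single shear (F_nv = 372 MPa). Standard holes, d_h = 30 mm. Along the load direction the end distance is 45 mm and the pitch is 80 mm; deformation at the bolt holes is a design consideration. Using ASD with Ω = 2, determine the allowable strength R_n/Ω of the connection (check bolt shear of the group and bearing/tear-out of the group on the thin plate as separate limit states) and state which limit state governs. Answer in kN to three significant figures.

426 kN (bolt shear governs)

Bolt shear: A_b = π·27²/4 = 572.6 mm²; R_n = 372 × 572.6 × 4 × 1 / 1000 = 852 kN → 852 / 2 = 426 kN.
Bearing (1.2 l_c t F_u ≤ 2.4 d t F_u): upper limit = 2.4·27·20·410 / 1000 = 531.4 kN.
  Edge l_c = 45 − 30/2 = 30 → r_n = 295.2 kN; interior l_c = 80 − 30 = 50 → r_n = 492 kN.
  R_n,bearing = 1·295.2 + 3·492 = 1771 kN → 1771 / 2 = 886 kN.
Bolt shear governs: 426 kN.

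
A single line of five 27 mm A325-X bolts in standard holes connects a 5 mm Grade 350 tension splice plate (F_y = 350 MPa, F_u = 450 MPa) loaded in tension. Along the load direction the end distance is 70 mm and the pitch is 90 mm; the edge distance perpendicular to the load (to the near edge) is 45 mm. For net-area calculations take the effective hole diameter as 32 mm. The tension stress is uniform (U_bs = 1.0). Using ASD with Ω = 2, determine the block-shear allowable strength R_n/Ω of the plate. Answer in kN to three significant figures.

226 kN

Shear plane L_v = 70 + 4·90 = 430 mm; A_gv = 430 × 5 = 2150 mm².
A_nv = (430 − 4.5·32) × 5 = 1430 mm².
A_nt = (45 − 0.5·32) × 5 = 145 mm².
0.6 F_u A_nv = 386.1 kN; 0.6 F_y A_gv = 451.5 kN → shear rupture governs the shear term.
R_n = 386.1 + 1.0 × 450 × 145 / 1000 = 451.4 kN.
Allowable strength R_n/Ω = 451.4 / 2 = 226 kN.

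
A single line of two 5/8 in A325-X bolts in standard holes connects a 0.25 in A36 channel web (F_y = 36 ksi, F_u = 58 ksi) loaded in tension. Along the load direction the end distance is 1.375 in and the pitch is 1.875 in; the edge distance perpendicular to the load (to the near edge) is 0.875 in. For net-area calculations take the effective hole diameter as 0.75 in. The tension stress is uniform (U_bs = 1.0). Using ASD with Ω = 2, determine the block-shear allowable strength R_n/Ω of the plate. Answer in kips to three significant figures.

12.4 kips

Shear plane L_v = 1.375 + 1·1.875 = 3.25 in; A_gv = 3.25 × 0.25 = 0.8125 in².
A_nv = (3.25 − 1.5·0.75) × 0.25 = 0.5312 in².
A_nt = (0.875 − 0.5·0.75) × 0.25 = 0.125 in².
0.6 F_u A_nv = 18.49 kips; 0.6 F_y A_gv = 17.55 kips → shear yielding governs the shear term.
R_n = 17.55 + 1.0 × 58 × 0.125 = 24.8 kips.
Allowable strength R_n/Ω = 24.8 / 2 = 12.4 kips.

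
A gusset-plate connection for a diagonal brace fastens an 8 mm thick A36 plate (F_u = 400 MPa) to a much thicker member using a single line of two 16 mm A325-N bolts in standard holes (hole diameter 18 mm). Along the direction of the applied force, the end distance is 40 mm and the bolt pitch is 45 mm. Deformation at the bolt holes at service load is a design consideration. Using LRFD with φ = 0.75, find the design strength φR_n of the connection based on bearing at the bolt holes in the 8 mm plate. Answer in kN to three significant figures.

Per bolt r_n = 1.2 l_c t F_u ≤ 2.4 d t F_u; upper limit = 2.4 × 16 × 8 × 400 / 1000 = 122.9 kN.
Edge bolt: l_c = 40 − 18/2 = 31 mm → 1.2 × 31 × 8 × 400 / 1000 = 119 → r_n = 119 kN.
Interior bolts: l_c = 45 − 18 = 27 mm → 1.2 × 27 × 8 × 400 / 1000 = 103.7 → r_n = 103.7 kN.
R_n = 1 × 119 + 1 × 103.7 = 222.7 kN.
Design strength φR_n = 0.75 × 222.7 = 167 kN.

167 kN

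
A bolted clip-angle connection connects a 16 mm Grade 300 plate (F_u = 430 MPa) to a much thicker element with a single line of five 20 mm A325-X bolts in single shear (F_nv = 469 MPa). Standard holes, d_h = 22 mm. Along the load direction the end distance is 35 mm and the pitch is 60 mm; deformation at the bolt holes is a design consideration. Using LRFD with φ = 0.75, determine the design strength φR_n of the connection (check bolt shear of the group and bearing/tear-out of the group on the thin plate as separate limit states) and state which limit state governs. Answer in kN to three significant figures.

553 kN (bolt shear governs)

Bolt shear: A_b = π·20²/4 = 314.2 mm²; R_n = 469 × 314.2 × 5 × 1 / 1000 = 736.7 kN → 0.75 × 736.7 = 553 kN.
Bearing (1.2 l_c t F_u ≤ 2.4 d t F_u): upper limit = 2.4·20·16·430 / 1000 = 330.2 kN.
  Edge l_c = 35 − 22/2 = 24 → r_n = 198.1 kN; interior l_c = 60 − 22 = 38 → r_n = 313.7 kN.
  R_n,bearing = 1·198.1 + 4·313.7 = 1453 kN → 0.75 × 1453 = 1090 kN.
Bolt shear governs: 553 kN.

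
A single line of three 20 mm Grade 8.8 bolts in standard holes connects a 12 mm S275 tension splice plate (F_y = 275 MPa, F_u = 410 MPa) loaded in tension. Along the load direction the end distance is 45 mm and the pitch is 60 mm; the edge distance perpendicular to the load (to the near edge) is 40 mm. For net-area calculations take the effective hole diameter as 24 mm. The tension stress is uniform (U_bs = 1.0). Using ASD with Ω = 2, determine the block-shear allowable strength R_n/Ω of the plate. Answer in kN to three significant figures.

224 kN

Shear plane L_v = 45 + 2·60 = 165 mm; A_gv = 165 × 12 = 1980 mm².
A_nv = (165 − 2.5·24) × 12 = 1260 mm².
A_nt = (40 − 0.5·24) × 12 = 336 mm².
0.6 F_u A_nv = 310 kN; 0.6 F_y A_gv = 326.7 kN → shear rupture governs the shear term.
R_n = 310 + 1.0 × 410 × 336 / 1000 = 447.7 kN.
Allowable strength R_n/Ω = 447.7 / 2 = 224 kN.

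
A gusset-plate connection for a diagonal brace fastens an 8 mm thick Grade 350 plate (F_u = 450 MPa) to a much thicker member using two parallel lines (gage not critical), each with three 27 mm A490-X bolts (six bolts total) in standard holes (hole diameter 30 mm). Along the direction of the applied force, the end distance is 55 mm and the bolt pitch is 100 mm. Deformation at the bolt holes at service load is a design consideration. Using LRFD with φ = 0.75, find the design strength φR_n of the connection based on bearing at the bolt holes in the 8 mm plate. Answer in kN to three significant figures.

Per bolt r_n = 1.2 l_c t F_u ≤ 2.4 d t F_u; upper limit = 2.4 × 27 × 8 × 450 / 1000 = 233.3 kN.
Edge bolt: l_c = 55 − 30/2 = 40 mm → 1.2 × 40 × 8 × 450 / 1000 = 172.8 → r_n = 172.8 kN.
Interior bolts: l_c = 100 − 30 = 70 mm → 1.2 × 70 × 8 × 450 / 1000 = 302.4 → r_n = 233.3 kN.
R_n = 2 × 172.8 + 4 × 233.3 = 1279 kN.
Design strength φR_n = 0.75 × 1279 = 959 kN.

959 kN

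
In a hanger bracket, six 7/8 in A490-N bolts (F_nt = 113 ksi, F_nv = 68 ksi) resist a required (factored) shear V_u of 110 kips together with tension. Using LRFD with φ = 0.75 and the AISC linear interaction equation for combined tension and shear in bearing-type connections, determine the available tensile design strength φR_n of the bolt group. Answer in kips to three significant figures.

215 kips

A_b = π·0.875²/4 = 0.6013 in²; f_rv = 110 / (6 × 0.6013) = 30.49 ksi.
F'_nt = 1.3 F_nt − (F_nt / φF_nv) f_rv = 1.3·113 − (113/(0.75·68))·30.49 = 79.35 ksi, capped at F_nt → F'_nt = 79.35 ksi.
R_n = F'_nt · A_b · n = 79.35 × 0.6013 × 6 = 286.3 kips.
Design strength φR_n = 0.75 × 286.3 = 215 kips.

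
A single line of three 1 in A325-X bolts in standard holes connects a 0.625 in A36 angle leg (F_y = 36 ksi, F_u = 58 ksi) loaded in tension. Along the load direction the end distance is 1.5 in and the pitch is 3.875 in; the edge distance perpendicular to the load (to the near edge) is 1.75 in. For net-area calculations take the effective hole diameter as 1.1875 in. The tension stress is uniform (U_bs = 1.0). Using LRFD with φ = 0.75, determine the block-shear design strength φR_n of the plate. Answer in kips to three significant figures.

125 kips

Shear plane L_v = 1.5 + 2·3.875 = 9.25 in; A_gv = 9.25 × 0.625 = 5.781 in².
A_nv = (9.25 − 2.5·1.1875) × 0.625 = 3.926 in².
A_nt = (1.75 − 0.5·1.1875) × 0.625 = 0.7227 in².
0.6 F_u A_nv = 136.6 kips; 0.6 F_y A_gv = 124.9 kips → shear yielding governs the shear term.
R_n = 124.9 + 1.0 × 58 × 0.7227 = 166.8 kips.
Design strength φR_n = 0.75 × 166.8 = 125 kips.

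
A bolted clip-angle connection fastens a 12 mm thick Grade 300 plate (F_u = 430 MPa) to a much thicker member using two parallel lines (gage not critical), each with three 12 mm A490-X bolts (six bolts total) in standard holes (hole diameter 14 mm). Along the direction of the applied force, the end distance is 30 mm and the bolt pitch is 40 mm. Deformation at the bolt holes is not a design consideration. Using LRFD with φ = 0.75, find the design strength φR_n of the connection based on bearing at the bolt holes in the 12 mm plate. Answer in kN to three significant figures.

824 kN

Per bolt r_n = 1.5 l_c t F_u ≤ 3.0 d t F_u; upper limit = 3.0 × 12 × 12 × 430 / 1000 = 185.8 kN.
Edge bolt: l_c = 30 − 14/2 = 23 mm → 1.5 × 23 × 12 × 430 / 1000 = 178 → r_n = 178 kN.
Interior bolts: l_c = 40 − 14 = 26 mm → 1.5 × 26 × 12 × 430 / 1000 = 201.2 → r_n = 185.8 kN.
R_n = 2 × 178 + 4 × 185.8 = 1099 kN.
Design strength φR_n = 0.75 × 1099 = 824 kN.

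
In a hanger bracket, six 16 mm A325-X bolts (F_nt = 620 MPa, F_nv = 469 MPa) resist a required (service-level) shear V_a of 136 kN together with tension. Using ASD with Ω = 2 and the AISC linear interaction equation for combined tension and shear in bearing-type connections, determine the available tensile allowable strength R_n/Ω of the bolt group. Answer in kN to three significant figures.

306 kN

A_b = π·16²/4 = 201.1 mm²; f_rv = 136 × 1000 / (6 × 201.1) = 112.7 MPa.
F'_nt = 1.3 F_nt − (Ω F_nt / F_nv) f_rv = 1.3·620 − (2·620/469)·112.7 = 507.9 MPa, capped at F_nt → F'_nt = 507.9 MPa.
R_n = F'_nt · A_b · n = 507.9 × 201.1 × 6 / 1000 = 612.8 kN.
Allowable strength R_n/Ω = 612.8 / 2 = 306 kN.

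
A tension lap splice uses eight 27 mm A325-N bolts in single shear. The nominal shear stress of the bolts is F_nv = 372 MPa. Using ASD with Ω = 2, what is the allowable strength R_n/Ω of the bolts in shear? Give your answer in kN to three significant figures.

A_b = π × 27² / 4 = 572.6 mm².
R_n = F_nv · A_b · n · n_s = 372 × 572.6 × 8 × 1 / 1000 = 1704 kN.
Allowable strength R_n/Ω = 1704 / 2 = 852 kN.

852 kN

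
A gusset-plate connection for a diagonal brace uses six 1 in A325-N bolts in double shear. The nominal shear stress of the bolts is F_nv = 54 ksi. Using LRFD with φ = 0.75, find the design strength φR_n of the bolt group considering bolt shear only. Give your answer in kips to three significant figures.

382 kips

A_b = π × 1² / 4 = 0.7854 in².
R_n = F_nv · A_b · n · n_s = 54 × 0.7854 × 6 × 2 = 508.9 kips.
Design strength φR_n = 0.75 × 508.9 = 382 kips.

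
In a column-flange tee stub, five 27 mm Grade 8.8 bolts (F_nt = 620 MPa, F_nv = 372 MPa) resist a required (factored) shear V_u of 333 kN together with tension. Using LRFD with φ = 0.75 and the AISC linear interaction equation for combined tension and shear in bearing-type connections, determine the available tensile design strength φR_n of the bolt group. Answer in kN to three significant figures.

1180 kN

A_b = π·27²/4 = 572.6 mm²; f_rv = 333 × 1000 / (5 × 572.6) = 116.3 MPa.
F'_nt = 1.3 F_nt − (F_nt / φF_nv) f_rv = 1.3·620 − (620/(0.75·372))·116.3 = 547.5 MPa, capped at F_nt → F'_nt = 547.5 MPa.
R_n = F'_nt · A_b · n = 547.5 × 572.6 × 5 / 1000 = 1567 kN.
Design strength φR_n = 0.75 × 1567 = 1180 kN.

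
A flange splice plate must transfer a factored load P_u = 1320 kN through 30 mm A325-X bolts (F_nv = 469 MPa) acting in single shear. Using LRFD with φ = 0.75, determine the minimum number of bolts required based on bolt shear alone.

A_b = π·30²/4 = 706.9 mm².
Per-bolt design strength φR_n = 0.75 × 469 × 706.9 × 1 / 1000 = 248.6 kN.
n ≥ 1320 / 248.6 = 5.309 → use 6 bolts.

6 bolts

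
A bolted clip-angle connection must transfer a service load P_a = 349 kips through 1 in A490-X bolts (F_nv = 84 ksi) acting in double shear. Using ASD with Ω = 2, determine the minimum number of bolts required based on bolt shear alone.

6 bolts

A_b = π·1²/4 = 0.7854 in².
Per-bolt allowable strength R_n/Ω = 84 × 0.7854 × 2 / 2 = 65.97 kips.
n ≥ 349 / 65.97 = 5.29 → use 6 bolts.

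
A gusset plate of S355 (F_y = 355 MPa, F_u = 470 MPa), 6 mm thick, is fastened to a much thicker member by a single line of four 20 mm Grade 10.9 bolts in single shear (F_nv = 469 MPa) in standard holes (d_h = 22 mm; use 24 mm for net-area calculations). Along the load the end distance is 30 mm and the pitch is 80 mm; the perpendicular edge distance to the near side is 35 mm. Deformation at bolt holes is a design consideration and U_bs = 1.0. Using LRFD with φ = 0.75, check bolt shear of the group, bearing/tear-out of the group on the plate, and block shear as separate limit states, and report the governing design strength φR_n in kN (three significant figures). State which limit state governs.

285 kN (block shear governs)

Bolt shear: A_b = π·20²/4 = 314.2 mm²; R_n = 469 × 314.2 × 4 × 1 / 1000 = 589.4 kN → 0.75 × 589.4 = 442 kN.
Bearing: edge l_c = 19, r_n = 64.3 kN; interior l_c = 58, r_n = 135.4 kN; R_n = 64.3 + 3·135.4 = 470.4 kN → 353 kN.
Block shear: A_gv = 1620, A_nv = 1116, A_nt = 138 mm²; R_n = min(0.6F_uA_nv, 0.6F_yA_gv) + U_bs·F_u·A_nt = 379.6 kN → 285 kN.
Block shear governs: 285 kN.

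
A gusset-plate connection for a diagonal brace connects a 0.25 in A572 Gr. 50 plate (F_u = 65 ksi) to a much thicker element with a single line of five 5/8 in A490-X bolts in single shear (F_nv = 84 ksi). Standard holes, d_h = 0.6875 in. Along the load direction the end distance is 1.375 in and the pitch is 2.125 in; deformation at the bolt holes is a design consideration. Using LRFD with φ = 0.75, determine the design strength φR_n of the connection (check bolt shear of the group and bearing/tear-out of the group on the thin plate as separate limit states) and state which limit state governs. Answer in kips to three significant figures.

Bolt shear: A_b = π·0.625²/4 = 0.3068 in²; R_n = 84 × 0.3068 × 5 × 1 = 128.9 kips → 0.75 × 128.9 = 96.6 kips.
Bearing (1.2 l_c t F_u ≤ 2.4 d t F_u): upper limit = 2.4·0.625·0.25·65 = 24.38 kips.
  Edge l_c = 1.375 − 0.6875/2 = 1.031 → r_n = 20.11 kips; interior l_c = 2.125 − 0.6875 = 1.438 → r_n = 24.38 kips.
  R_n,bearing = 1·20.11 + 4·24.38 = 117.6 kips → 0.75 × 117.6 = 88.2 kips.
Bearing governs: 88.2 kips.

88.2 kips (bearing governs)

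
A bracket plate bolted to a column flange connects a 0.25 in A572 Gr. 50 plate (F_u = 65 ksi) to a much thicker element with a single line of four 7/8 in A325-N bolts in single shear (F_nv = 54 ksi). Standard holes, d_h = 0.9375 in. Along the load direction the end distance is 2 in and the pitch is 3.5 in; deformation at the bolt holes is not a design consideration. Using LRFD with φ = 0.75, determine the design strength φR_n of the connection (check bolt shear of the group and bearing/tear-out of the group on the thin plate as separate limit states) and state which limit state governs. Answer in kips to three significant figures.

97.4 kips (bolt shear governs)

Bolt shear: A_b = π·0.875²/4 = 0.6013 in²; R_n = 54 × 0.6013 × 4 × 1 = 129.9 kips → 0.75 × 129.9 = 97.4 kips.
Bearing (1.5 l_c t F_u ≤ 3.0 d t F_u): upper limit = 3.0·0.875·0.25·65 = 42.66 kips.
  Edge l_c = 2 − 0.9375/2 = 1.531 → r_n = 37.32 kips; interior l_c = 3.5 − 0.9375 = 2.562 → r_n = 42.66 kips.
  R_n,bearing = 1·37.32 + 3·42.66 = 165.3 kips → 0.75 × 165.3 = 124 kips.
Bolt shear governs: 97.4 kips.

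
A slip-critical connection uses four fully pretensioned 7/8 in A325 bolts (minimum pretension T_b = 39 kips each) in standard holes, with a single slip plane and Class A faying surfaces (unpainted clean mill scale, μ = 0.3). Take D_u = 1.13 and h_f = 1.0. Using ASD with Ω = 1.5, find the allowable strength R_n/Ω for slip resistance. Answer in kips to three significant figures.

35.3 kips

R_n = μ · D_u · h_f · T_b · n_s · n_b = 0.3 × 1.13 × 1.0 × 39 × 1 × 4 = 52.88 kips.
Allowable strength R_n/Ω = 52.88 / 1.5 = 35.3 kips.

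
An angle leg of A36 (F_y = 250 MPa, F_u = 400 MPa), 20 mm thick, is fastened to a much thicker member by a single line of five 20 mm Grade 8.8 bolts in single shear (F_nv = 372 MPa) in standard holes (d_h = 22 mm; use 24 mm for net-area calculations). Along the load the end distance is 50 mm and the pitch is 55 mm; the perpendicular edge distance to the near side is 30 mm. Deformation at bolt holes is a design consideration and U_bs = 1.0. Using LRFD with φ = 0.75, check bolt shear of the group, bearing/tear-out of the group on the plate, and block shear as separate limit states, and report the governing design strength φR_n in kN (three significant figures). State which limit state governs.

Bolt shear: A_b = π·20²/4 = 314.2 mm²; R_n = 372 × 314.2 × 5 × 1 / 1000 = 584.3 kN → 0.75 × 584.3 = 438 kN.
Bearing: edge l_c = 39, r_n = 374.4 kN; interior l_c = 33, r_n = 316.8 kN; R_n = 374.4 + 4·316.8 = 1642 kN → 1230 kN.
Block shear: A_gv = 5400, A_nv = 3240, A_nt = 360 mm²; R_n = min(0.6F_uA_nv, 0.6F_yA_gv) + U_bs·F_u·A_nt = 921.6 kN → 691 kN.
Bolt shear governs: 438 kN.

438 kN (bolt shear governs)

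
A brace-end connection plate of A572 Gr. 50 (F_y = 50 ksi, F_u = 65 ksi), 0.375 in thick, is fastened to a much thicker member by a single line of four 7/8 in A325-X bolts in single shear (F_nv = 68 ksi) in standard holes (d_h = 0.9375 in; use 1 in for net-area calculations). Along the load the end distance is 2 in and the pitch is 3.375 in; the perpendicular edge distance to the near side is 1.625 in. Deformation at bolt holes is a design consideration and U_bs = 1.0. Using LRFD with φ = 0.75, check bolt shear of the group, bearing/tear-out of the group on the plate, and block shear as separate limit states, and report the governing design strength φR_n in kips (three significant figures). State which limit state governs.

115 kips (block shear governs)

Bolt shear: A_b = π·0.875²/4 = 0.6013 in²; R_n = 68 × 0.6013 × 4 × 1 = 163.6 kips → 0.75 × 163.6 = 123 kips.
Bearing: edge l_c = 1.531, r_n = 44.79 kips; interior l_c = 2.438, r_n = 51.19 kips; R_n = 44.79 + 3·51.19 = 198.4 kips → 149 kips.
Block shear: A_gv = 4.547, A_nv = 3.234, A_nt = 0.4219 in²; R_n = min(0.6F_uA_nv, 0.6F_yA_gv) + U_bs·F_u·A_nt = 153.6 kips → 115 kips.
Block shear governs: 115 kips.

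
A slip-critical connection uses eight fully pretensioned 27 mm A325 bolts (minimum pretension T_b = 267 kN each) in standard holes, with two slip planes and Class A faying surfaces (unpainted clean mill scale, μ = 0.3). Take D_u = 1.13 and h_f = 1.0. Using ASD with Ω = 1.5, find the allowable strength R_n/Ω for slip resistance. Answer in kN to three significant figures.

965 kN

R_n = μ · D_u · h_f · T_b · n_s · n_b = 0.3 × 1.13 × 1.0 × 267 × 2 × 8 = 1448 kN.
Allowable strength R_n/Ω = 1448 / 1.5 = 965 kN.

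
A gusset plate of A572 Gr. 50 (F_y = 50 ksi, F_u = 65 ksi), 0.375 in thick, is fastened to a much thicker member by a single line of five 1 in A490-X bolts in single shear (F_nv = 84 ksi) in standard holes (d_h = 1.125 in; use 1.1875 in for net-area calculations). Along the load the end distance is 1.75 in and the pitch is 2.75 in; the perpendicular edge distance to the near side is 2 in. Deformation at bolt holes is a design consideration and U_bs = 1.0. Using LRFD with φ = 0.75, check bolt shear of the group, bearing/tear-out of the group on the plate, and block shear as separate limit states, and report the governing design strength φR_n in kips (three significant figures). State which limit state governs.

Bolt shear: A_b = π·1²/4 = 0.7854 in²; R_n = 84 × 0.7854 × 5 × 1 = 329.9 kips → 0.75 × 329.9 = 247 kips.
Bearing: edge l_c = 1.188, r_n = 34.73 kips; interior l_c = 1.625, r_n = 47.53 kips; R_n = 34.73 + 4·47.53 = 224.9 kips → 169 kips.
Block shear: A_gv = 4.781, A_nv = 2.777, A_nt = 0.5273 in²; R_n = min(0.6F_uA_nv, 0.6F_yA_gv) + U_bs·F_u·A_nt = 142.6 kips → 107 kips.
Block shear governs: 107 kips.

107 kips (block shear governs)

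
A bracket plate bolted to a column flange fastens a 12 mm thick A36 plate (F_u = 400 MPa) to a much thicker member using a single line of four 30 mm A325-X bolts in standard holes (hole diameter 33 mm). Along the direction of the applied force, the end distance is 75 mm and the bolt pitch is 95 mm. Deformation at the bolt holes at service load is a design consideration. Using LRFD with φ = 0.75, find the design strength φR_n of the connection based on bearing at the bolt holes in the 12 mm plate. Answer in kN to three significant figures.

Per bolt r_n = 1.2 l_c t F_u ≤ 2.4 d t F_u; upper limit = 2.4 × 30 × 12 × 400 / 1000 = 345.6 kN.
Edge bolt: l_c = 75 − 33/2 = 58.5 mm → 1.2 × 58.5 × 12 × 400 / 1000 = 337 → r_n = 337 kN.
Interior bolts: l_c = 95 − 33 = 62 mm → 1.2 × 62 × 12 × 400 / 1000 = 357.1 → r_n = 345.6 kN.
R_n = 1 × 337 + 3 × 345.6 = 1374 kN.
Design strength φR_n = 0.75 × 1374 = 1030 kN.

1030 kN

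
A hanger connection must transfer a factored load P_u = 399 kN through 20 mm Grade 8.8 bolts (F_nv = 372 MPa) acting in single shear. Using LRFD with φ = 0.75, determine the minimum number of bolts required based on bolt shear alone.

5 bolts

A_b = π·20²/4 = 314.2 mm².
Per-bolt design strength φR_n = 0.75 × 372 × 314.2 × 1 / 1000 = 87.65 kN.
n ≥ 399 / 87.65 = 4.552 → use 5 bolts.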